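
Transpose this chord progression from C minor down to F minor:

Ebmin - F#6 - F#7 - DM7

C minor down to F minor is a perfect fifth; each chord root moves by that interval while the quality stays the same.
Ebmin: root Eb down a perfect fifth → Ab, giving Abmin.
F#6: root F# down a perfect fifth → B, giving B6.
F#7: root F# down a perfect fifth → B, giving B7.
DM7: root D down a perfect fifth → G, giving GM7.

Abmin B6 B7 GM7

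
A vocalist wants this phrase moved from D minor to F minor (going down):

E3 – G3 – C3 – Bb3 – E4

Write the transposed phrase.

G2 Bb2 Eb2 Db3 G3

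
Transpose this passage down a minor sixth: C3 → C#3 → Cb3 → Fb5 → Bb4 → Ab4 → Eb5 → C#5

E2 E#2 Eb2 Ab4 D4 C4 G4 E#4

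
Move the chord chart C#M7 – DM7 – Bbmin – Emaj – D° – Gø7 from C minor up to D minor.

C minor up to D minor is a major second; each chord root moves by that interval while the quality stays the same.
C#M7: root C# up a major second → D#, giving D#M7.
DM7: root D up a major second → E, giving EM7.
Bbmin: root Bb up a major second → C, giving Cmin.
Emaj: root E up a major second → F#, giving F#maj.
D°: root D up a major second → E, giving E°.
Gø7: root G up a major second → A, giving Aø7.

D#M7 EM7 Cmin F#maj E° Aø7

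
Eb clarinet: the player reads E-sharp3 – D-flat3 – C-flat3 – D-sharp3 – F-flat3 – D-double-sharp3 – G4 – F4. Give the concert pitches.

The Eb clarinet sounds a minor third above written, so transpose each written note up a minor third.
E#3 becomes G#3
Db3 becomes Fb3
Cb3 becomes Ebb3
D#3 becomes F#3
Fb3 becomes Abb3
D##3 becomes F##3
G4 becomes Bb4
F4 becomes Ab4

G#3 Fb3 Ebb3 F#3 Abb3 F##3 Bb4 Ab4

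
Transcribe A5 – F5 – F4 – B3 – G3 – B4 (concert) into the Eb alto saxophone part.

F#6 D6 D5 G#4 E4 G#5

The Eb alto saxophone sounds a major sixth below written, so the written part must be a major sixth above concert — transpose each note up.
A5 becomes F#6
F5 becomes D6
F4 becomes D5
B3 becomes G#4
G3 becomes E4
B4 becomes G#5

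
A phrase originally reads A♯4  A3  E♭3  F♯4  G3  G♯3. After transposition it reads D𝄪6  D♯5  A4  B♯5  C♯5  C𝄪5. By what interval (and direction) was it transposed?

up an augmented eleventh

Take the first pair: A#4 → D##6. A to D spans 11 letter names, so the interval is some kind of eleventh.
A#4 to D##6 is 18 semitones, which makes it an augmented eleventh; the second version is higher, so the direction is up.
Checking another pair — G#3 → C##5 — gives the same interval.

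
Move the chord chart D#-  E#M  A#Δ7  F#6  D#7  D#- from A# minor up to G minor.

A# minor up to G minor is a diminished seventh; each chord root moves by that interval while the quality stays the same.
D#-: root D# up a diminished seventh → C, giving C-.
E#M: root E# up a diminished seventh → D, giving DM.
A#Δ7: root A# up a diminished seventh → G, giving GΔ7.
F#6: root F# up a diminished seventh → Eb, giving Eb6.
D#7: root D# up a diminished seventh → C, giving C7.
D#-: root D# up a diminished seventh → C, giving C-.

C- DM GΔ7 Eb6 C7 C-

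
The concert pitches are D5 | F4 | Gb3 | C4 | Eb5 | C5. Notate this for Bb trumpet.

E5 G4 Ab3 D4 F5 D5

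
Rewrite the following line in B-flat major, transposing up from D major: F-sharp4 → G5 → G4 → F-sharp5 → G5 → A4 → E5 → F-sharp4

D5 Eb6 Eb5 D6 Eb6 F5 C6 D5

From D up to B-flat is a minor sixth; apply that to each pitch.
F#4 to D5
G5 to Eb6
G4 to Eb5
F#5 to D6
G5 to Eb6
A4 to F5
E5 to C6
F#4 to D5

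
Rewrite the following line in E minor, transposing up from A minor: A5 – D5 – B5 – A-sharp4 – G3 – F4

E6 A5 F#6 E#5 D4 C5

From A up to E is a perfect fifth; apply that to each pitch.
A5 to E6
D5 to A5
B5 to F#6
A#4 to E#5
G3 to D4
F4 to C5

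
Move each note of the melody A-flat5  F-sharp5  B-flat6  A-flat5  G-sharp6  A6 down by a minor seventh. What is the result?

Ab5 -> Bb4
F#5 -> G#4
Bb6 -> C6
Ab5 -> Bb4
G#6 -> A#5
A6 -> B5

Bb4 G#4 C6 Bb4 A#5 B5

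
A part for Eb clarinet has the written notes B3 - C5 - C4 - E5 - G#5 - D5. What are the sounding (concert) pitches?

D4 Eb5 Eb4 G5 B5 F5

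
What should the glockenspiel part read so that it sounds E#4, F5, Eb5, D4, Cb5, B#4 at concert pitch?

Written C4 sounds as C6 on the glockenspiel, so concert pitches are written a perfect fifteenth down.
E#4 becomes E#2
F5 becomes F3
Eb5 becomes Eb3
D4 becomes D2
Cb5 becomes Cb3
B#4 becomes B#2

E#2 F3 Eb3 D2 Cb3 B#2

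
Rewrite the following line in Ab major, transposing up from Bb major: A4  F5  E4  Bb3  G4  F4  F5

From Bb up to Ab is a minor seventh; apply that to each pitch.
A4 becomes G5
F5 becomes Eb6
E4 becomes D5
Bb3 becomes Ab4
G4 becomes F5
F4 becomes Eb5
F5 becomes Eb6

G5 Eb6 D5 Ab4 F5 Eb5 Eb6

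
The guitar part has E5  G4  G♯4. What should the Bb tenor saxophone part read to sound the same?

First find concert pitch: the guitar sounds a perfect octave below written, so E5 G4 G♯4 sounds E4 G3 G#3.
Then write for Bb tenor saxophone: it sounds a major ninth below written, so the part must be a major ninth above concert.
E4 → F#5
G3 → A4
G#3 → A#4

F#5 A4 A#4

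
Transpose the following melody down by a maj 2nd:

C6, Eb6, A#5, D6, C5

Bb5 Db6 G#5 C6 Bb4

C6 to Bb5
Eb6 to Db6
A#5 to G#5
D6 to C6
C5 to Bb4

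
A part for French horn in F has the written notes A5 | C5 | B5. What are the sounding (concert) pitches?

D5 F4 E5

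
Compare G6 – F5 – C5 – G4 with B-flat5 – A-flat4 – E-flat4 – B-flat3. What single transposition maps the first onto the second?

down a major sixth

From G6 to Bb5 is 6 letter names — a sixth of some quality.
Bb5 to G6 is 9 semitones, which makes it a major sixth; the second version is lower, so the direction is down.
Checking another pair — G4 → Bb3 — gives the same interval.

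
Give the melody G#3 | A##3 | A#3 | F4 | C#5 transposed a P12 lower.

C#2 D##2 D#2 Bb2 F#3

G#3: a twelfth down reaches C, and 19 semitones makes it C#2.
A##3: a twelfth down reaches D, and 19 semitones makes it D##2.
A perfect twelfth down from A#3 gives D#2.
F4 down a perfect twelfth is Bb2.
C#5: a twelfth down reaches F, and 19 semitones makes it F#3.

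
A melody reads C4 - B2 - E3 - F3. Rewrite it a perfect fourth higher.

F4 E3 A3 Bb3

C4 gives F4
B2 gives E3
E3 gives A3
F3 gives Bb3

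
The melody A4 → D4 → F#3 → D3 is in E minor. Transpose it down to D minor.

G4 C4 E3 C3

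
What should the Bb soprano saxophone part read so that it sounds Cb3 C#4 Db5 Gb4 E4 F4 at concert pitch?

Written C4 sounds as Bb3 on the Bb soprano saxophone, so concert pitches are written a major second up.
Cb3 → Db3
C#4 → D#4
Db5 → Eb5
Gb4 → Ab4
E4 → F#4
F4 → G4

Db3 D#4 Eb5 Ab4 F#4 G4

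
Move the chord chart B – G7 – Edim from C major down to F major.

E C7 Adim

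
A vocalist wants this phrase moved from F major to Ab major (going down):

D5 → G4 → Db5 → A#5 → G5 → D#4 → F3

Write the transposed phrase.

F4 Bb3 Fb4 C#5 Bb4 F#3 Ab2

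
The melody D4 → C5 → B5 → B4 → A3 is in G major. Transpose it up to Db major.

G major to Db major up is a diminished fifth, so every note moves up by that interval.
D4 to Ab4
C5 to Gb5
B5 to F6
B4 to F5
A3 to Eb4

Ab4 Gb5 F6 F5 Eb4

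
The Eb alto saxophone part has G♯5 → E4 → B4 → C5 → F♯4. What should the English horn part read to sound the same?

First find concert pitch: the Eb alto saxophone sounds a major sixth below written, so G♯5 E4 B4 C5 F♯4 sounds B4 G3 D4 Eb4 A3.
Then write for English horn: it sounds a perfect fifth below written, so the part must be a perfect fifth above concert.
B4 → F#5
G3 → D4
D4 → A4
Eb4 → Bb4
A3 → E4

F#5 D4 A4 Bb4 E4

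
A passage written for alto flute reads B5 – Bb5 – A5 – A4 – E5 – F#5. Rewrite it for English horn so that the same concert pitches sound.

C#6 C6 B5 B4 F#5 G#5

First find concert pitch: the alto flute sounds a perfect fourth below written, so B5 Bb5 A5 A4 E5 F#5 sounds F#5 F5 E5 E4 B4 C#5.
Then write for English horn: it sounds a perfect fifth below written, so the part must be a perfect fifth above concert.
F#5 → C#6
F5 → C6
E5 → B5
E4 → B4
B4 → F#5
C#5 → G#5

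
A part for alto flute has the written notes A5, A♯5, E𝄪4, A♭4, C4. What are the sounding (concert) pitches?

E5 E#5 B##3 Eb4 G3

The alto flute sounds a perfect fourth below written, so transpose each written note down a perfect fourth.
A5 to E5
A#5 to E#5
E##4 to B##3
Ab4 to Eb4
C4 to G3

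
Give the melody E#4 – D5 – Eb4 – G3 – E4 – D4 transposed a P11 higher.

A#5 G6 Ab5 C5 A5 G5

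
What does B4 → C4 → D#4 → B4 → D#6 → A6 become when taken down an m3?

B4: a third down reaches G, and 3 semitones makes it G#4.
A minor third down from C4 gives A3.
A minor third down from D#4 gives B#3.
A minor third down from B4 gives G#4.
D#6 down a minor third is B#5.
A6 down a minor third is F#6.

G#4 A3 B#3 G#4 B#5 F#6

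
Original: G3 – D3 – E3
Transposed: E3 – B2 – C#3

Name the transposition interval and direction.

down a minor third

From G3 to E3 is 3 letter names — a third of some quality.
E3 to G3 is 3 semitones, which makes it a minor third; the second version is lower, so the direction is down.
Checking another pair — E3 → C#3 — gives the same interval.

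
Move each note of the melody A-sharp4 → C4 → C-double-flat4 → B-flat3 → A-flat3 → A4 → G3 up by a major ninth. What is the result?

A#4 becomes B#5
C4 becomes D5
Cbb4 becomes Dbb5
Bb3 becomes C5
Ab3 becomes Bb4
A4 becomes B5
G3 becomes A4

B#5 D5 Dbb5 C5 Bb4 B5 A4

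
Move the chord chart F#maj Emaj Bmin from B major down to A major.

Emaj Dmaj Amin

B major down to A major is a major second; each chord root moves by that interval while the quality stays the same.
F#maj: root F# down a major second → E, giving Emaj.
Emaj: root E down a major second → D, giving Dmaj.
Bmin: root B down a major second → A, giving Amin.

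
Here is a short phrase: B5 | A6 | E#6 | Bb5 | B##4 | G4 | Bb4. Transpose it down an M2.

A5 G6 D#6 Ab5 A##4 F4 Ab4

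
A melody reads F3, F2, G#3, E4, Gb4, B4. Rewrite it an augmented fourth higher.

B3 B2 C##4 A#4 C5 E#5

F3 → B3
F2 → B2
G#3 → C##4
E4 → A#4
Gb4 → C5
B4 → E#5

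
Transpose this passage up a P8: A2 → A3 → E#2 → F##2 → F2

A3 A4 E#3 F##3 F3

A2 up a perfect octave is A3.
A3 up a perfect octave is A4.
E#2 up a perfect octave is E#3.
F##2: an octave up reaches F, and 12 semitones makes it F##3.
A perfect octave up from F2 gives F3.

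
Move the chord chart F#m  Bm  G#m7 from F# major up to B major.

F# major up to B major is a perfect fourth; each chord root moves by that interval while the quality stays the same.
F#m: root F# up a perfect fourth → B, giving Bm.
Bm: root B up a perfect fourth → E, giving Em.
G#m7: root G# up a perfect fourth → C#, giving C#m7.

Bm Em C#m7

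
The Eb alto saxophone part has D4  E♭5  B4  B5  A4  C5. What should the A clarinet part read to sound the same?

Ab3 Bbb4 F4 F5 Eb4 Gb4

First find concert pitch: the Eb alto saxophone sounds a major sixth below written, so D4 E♭5 B4 B5 A4 C5 sounds F3 Gb4 D4 D5 C4 Eb4.
Then write for A clarinet: it sounds a minor third below written, so the part must be a minor third above concert.
F3 → Ab3
Gb4 → Bbb4
D4 → F4
D5 → F5
C4 → Eb4
Eb4 → Gb4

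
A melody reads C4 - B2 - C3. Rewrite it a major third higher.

C4 gives E4
B2 gives D#3
C3 gives E3

E4 D#3 E3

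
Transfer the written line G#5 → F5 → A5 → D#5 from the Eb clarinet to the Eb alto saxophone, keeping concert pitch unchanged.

G#6 F6 A6 D#6

First find concert pitch: the Eb clarinet sounds a minor third above written, so G#5 F5 A5 D#5 sounds B5 Ab5 C6 F#5.
Then write for Eb alto saxophone: it sounds a major sixth below written, so the part must be a major sixth above concert.
B5 → G#6
Ab5 → F6
C6 → A6
F#5 → D#6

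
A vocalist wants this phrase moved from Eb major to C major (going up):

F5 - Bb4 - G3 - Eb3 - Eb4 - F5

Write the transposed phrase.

From Eb up to C is a major sixth; apply that to each pitch.
F5 gives D6
Bb4 gives G5
G3 gives E4
Eb3 gives C4
Eb4 gives C5
F5 gives D6

D6 G5 E4 C4 C5 D6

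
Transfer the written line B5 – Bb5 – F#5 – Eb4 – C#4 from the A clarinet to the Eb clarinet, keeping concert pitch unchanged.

First find concert pitch: the A clarinet sounds a minor third below written, so B5 Bb5 F#5 Eb4 C#4 sounds G#5 G5 D#5 C4 A#3.
Then write for Eb clarinet: it sounds a minor third above written, so the part must be a minor third below concert.
G#5 → E#5
G5 → E5
D#5 → B#4
C4 → A3
A#3 → F##3

E#5 E5 B#4 A3 F##3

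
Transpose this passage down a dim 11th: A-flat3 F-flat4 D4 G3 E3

E2 C3 A#2 D#2 B#1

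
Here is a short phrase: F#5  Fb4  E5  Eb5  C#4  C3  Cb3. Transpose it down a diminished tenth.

F#5 down a diminished tenth is D##4.
Fb4: a tenth down reaches D, and 14 semitones makes it D3.
E5 down a diminished tenth is C##4.
A diminished tenth down from Eb5 gives C#4.
C#4: a tenth down reaches A, and 14 semitones makes it A##2.
C3 down a diminished tenth is A#1.
Cb3 down a diminished tenth is A1.

D##4 D3 C##4 C#4 A##2 A#1 A1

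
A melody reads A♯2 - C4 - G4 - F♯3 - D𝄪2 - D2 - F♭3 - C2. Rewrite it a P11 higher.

D#4 F5 C6 B4 G##3 G3 Bbb4 F3

A#2: an eleventh up reaches D, and 17 semitones makes it D#4.
C4 up a perfect eleventh is F5.
G4 up a perfect eleventh is C6.
F#3 up a perfect eleventh is B4.
D##2: an eleventh up reaches G, and 17 semitones makes it G##3.
D2: an eleventh up reaches G, and 17 semitones makes it G3.
A perfect eleventh up from Fb3 gives Bbb4.
C2: an eleventh up reaches F, and 17 semitones makes it F3.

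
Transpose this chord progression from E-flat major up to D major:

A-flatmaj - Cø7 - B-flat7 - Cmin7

E-flat major up to D major is a major seventh; each chord root moves by that interval while the quality stays the same.
A-flatmaj: root A-flat up a major seventh → G, giving Gmaj.
Cø7: root C up a major seventh → B, giving Bø7.
B-flat7: root B-flat up a major seventh → A, giving A7.
Cmin7: root C up a major seventh → B, giving Bmin7.

Gmaj Bø7 A7 Bmin7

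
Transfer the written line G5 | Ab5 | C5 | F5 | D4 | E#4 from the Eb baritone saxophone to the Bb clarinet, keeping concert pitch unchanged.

C4 Db4 F3 Bb3 G2 A#2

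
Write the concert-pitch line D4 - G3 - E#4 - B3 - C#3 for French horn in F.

A4 D4 B#4 F#4 G#3

Written C4 sounds as F3 on the French horn in F, so concert pitches are written a perfect fifth up.
D4 -> A4
G3 -> D4
E#4 -> B#4
B3 -> F#4
C#3 -> G#3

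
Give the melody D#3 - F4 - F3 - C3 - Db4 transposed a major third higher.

D#3 up a major third is F##3.
A major third up from F4 gives A4.
F3 up a major third is A3.
A major third up from C3 gives E3.
A major third up from Db4 gives F4.

F##3 A4 A3 E3 F4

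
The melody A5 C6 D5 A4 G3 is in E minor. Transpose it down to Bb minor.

Eb5 Gb5 Ab4 Eb4 Db3

From E down to Bb is an augmented fourth; apply that to each pitch.
A5 → Eb5
C6 → Gb5
D5 → Ab4
A4 → Eb4
G3 → Db3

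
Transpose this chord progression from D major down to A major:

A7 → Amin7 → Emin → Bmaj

E7 Emin7 Bmin F#maj

D major down to A major is a perfect fourth; each chord root moves by that interval while the quality stays the same.
A7: root A down a perfect fourth → E, giving E7.
Amin7: root A down a perfect fourth → E, giving Emin7.
Emin: root E down a perfect fourth → B, giving Bmin.
Bmaj: root B down a perfect fourth → F#, giving F#maj.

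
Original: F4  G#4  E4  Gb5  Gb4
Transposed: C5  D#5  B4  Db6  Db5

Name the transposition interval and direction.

Take the first pair: F4 → C5. F to C spans 5 letter names, so the interval is some kind of fifth.
F4 to C5 is 7 semitones, which makes it a perfect fifth; the second version is higher, so the direction is up.
Checking another pair — Gb4 → Db5 — gives the same interval.

up a perfect fifth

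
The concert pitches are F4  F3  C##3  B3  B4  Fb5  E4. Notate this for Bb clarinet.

The Bb clarinet sounds a major second below written, so the written part must be a major second above concert — transpose each note up.
F4 becomes G4
F3 becomes G3
C##3 becomes D##3
B3 becomes C#4
B4 becomes C#5
Fb5 becomes Gb5
E4 becomes F#4

G4 G3 D##3 C#4 C#5 Gb5 F#4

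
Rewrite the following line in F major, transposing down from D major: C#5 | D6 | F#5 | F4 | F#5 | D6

D major to F major down is a major sixth, so every note moves down by that interval.
C#5 → E4
D6 → F5
F#5 → A4
F4 → Ab3
F#5 → A4
D6 → F5

E4 F5 A4 Ab3 A4 F5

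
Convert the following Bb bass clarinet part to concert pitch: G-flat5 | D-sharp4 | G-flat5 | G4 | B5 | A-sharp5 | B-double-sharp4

Fb4 C#3 Fb4 F3 A4 G#4 A##3

The Bb bass clarinet sounds a major ninth below written, so transpose each written note down a major ninth.
Gb5 → Fb4
D#4 → C#3
Gb5 → Fb4
G4 → F3
B5 → A4
A#5 → G#4
B##4 → A##3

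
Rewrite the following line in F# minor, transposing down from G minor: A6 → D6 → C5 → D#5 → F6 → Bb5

G#6 C#6 B4 C##5 E6 A5

From G down to F# is a minor second; apply that to each pitch.
A6 becomes G#6
D6 becomes C#6
C5 becomes B4
D#5 becomes C##5
F6 becomes E6
Bb5 becomes A5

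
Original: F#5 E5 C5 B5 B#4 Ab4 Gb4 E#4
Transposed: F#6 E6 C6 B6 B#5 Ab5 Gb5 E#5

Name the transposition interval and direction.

From F#5 to F#6 is 8 letter names — an octave of some quality.
F#5 to F#6 is 12 semitones, which makes it a perfect octave; the second version is higher, so the direction is up.
Checking another pair — E#4 → E#5 — gives the same interval.

up a perfect octave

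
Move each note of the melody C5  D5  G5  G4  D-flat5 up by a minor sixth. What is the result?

Ab5 Bb5 Eb6 Eb5 Bbb5

C5: a sixth up reaches A, and 8 semitones makes it Ab5.
A minor sixth up from D5 gives Bb5.
A minor sixth up from G5 gives Eb6.
A minor sixth up from G4 gives Eb5.
Db5 up a minor sixth is Bbb5.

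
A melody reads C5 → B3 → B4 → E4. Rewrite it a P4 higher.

C5 -> F5
B3 -> E4
B4 -> E5
E4 -> A4

F5 E4 E5 A4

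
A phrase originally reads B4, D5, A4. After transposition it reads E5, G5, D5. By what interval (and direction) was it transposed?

up a perfect fourth

Take the first pair: B4 → E5. B to E spans 4 letter names, so the interval is some kind of fourth.
B4 to E5 is 5 semitones, which makes it a perfect fourth; the second version is higher, so the direction is up.
Checking another pair — A4 → D5 — gives the same interval.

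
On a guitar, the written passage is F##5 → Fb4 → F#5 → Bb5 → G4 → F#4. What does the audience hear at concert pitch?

F##4 Fb3 F#4 Bb4 G3 F#3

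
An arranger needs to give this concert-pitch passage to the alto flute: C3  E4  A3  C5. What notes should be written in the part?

Written C4 sounds as G3 on the alto flute, so concert pitches are written a perfect fourth up.
C3 -> F3
E4 -> A4
A3 -> D4
C5 -> F5

F3 A4 D4 F5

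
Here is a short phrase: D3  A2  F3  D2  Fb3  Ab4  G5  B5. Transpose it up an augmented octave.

D#4 A#3 F#4 D#3 F4 A5 G#6 B#6

D3 gives D#4
A2 gives A#3
F3 gives F#4
D2 gives D#3
Fb3 gives F4
Ab4 gives A5
G5 gives G#6
B5 gives B#6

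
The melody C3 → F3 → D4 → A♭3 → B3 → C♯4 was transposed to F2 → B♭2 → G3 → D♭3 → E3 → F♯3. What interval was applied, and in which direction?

down a perfect fifth

From C3 to F2 is 5 letter names — a fifth of some quality.
F2 to C3 is 7 semitones, which makes it a perfect fifth; the second version is lower, so the direction is down.
Checking another pair — C#4 → F#3 — gives the same interval.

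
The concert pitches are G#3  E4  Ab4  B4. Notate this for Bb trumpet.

A#3 F#4 Bb4 C#5

The Bb trumpet sounds a major second below written, so the written part must be a major second above concert — transpose each note up.
G#3 becomes A#3
E4 becomes F#4
Ab4 becomes Bb4
B4 becomes C#5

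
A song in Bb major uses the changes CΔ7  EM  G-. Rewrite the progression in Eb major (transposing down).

Bb major down to Eb major is a perfect fifth; each chord root moves by that interval while the quality stays the same.
CΔ7: root C down a perfect fifth → F, giving FΔ7.
EM: root E down a perfect fifth → A, giving AM.
G-: root G down a perfect fifth → C, giving C-.

FΔ7 AM C-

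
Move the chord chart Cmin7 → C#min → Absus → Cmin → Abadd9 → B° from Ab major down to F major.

Ab major down to F major is a minor third; each chord root moves by that interval while the quality stays the same.
Cmin7: root C down a minor third → A, giving Amin7.
C#min: root C# down a minor third → A#, giving A#min.
Absus: root Ab down a minor third → F, giving Fsus.
Cmin: root C down a minor third → A, giving Amin.
Abadd9: root Ab down a minor third → F, giving Fadd9.
B°: root B down a minor third → G#, giving G#°.

Amin7 A#min Fsus Amin Fadd9 G#°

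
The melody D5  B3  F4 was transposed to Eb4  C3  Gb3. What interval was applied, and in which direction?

Take the first pair: D5 → Eb4. D to E spans 7 letter names, so the interval is some kind of seventh.
Eb4 to D5 is 11 semitones, which makes it a major seventh; the second version is lower, so the direction is down.
Checking another pair — F4 → Gb3 — gives the same interval.

down a major seventh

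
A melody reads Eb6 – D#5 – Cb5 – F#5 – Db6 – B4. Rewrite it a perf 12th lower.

Ab4 G#3 Fb3 B3 Gb4 E3

Eb6: a twelfth down reaches A, and 19 semitones makes it Ab4.
D#5 down a perfect twelfth is G#3.
Cb5 down a perfect twelfth is Fb3.
F#5 down a perfect twelfth is B3.
Db6: a twelfth down reaches G, and 19 semitones makes it Gb4.
A perfect twelfth down from B4 gives E3.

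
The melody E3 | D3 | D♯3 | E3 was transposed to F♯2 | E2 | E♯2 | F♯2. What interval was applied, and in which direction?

Take the first pair: E3 → F#2. E to F spans 7 letter names, so the interval is some kind of seventh.
F#2 to E3 is 10 semitones, which makes it a minor seventh; the second version is lower, so the direction is down.
Checking another pair — E3 → F#2 — gives the same interval.

down a minor seventh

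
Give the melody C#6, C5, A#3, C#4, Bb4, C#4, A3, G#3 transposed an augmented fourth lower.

G5 Gb4 E3 G3 Fb4 G3 Eb3 D3

C#6 gives G5
C5 gives Gb4
A#3 gives E3
C#4 gives G3
Bb4 gives Fb4
C#4 gives G3
A3 gives Eb3
G#3 gives D3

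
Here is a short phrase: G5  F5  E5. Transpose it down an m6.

G5 becomes B4
F5 becomes A4
E5 becomes G#4

B4 A4 G#4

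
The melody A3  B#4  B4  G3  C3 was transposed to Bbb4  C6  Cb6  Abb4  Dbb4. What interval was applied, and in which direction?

up a diminished ninth

From A3 to Bbb4 is 9 letter names — a ninth of some quality.
A3 to Bbb4 is 12 semitones, which makes it a diminished ninth; the second version is higher, so the direction is up.
Checking another pair — C3 → Dbb4 — gives the same interval.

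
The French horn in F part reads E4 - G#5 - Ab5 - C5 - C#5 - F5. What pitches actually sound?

A3 C#5 Db5 F4 F#4 Bb4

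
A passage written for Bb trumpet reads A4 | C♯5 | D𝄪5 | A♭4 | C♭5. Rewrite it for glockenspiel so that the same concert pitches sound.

First find concert pitch: the Bb trumpet sounds a major second below written, so A4 C♯5 D𝄪5 A♭4 C♭5 sounds G4 B4 C##5 Gb4 Bbb4.
Then write for glockenspiel: it sounds a perfect fifteenth above written, so the part must be a perfect fifteenth below concert.
G4 → G2
B4 → B2
C##5 → C##3
Gb4 → Gb2
Bbb4 → Bbb2

G2 B2 C##3 Gb2 Bbb2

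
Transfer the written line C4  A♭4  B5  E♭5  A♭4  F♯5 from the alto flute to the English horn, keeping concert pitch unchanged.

D4 Bb4 C#6 F5 Bb4 G#5

First find concert pitch: the alto flute sounds a perfect fourth below written, so C4 A♭4 B5 E♭5 A♭4 F♯5 sounds G3 Eb4 F#5 Bb4 Eb4 C#5.
Then write for English horn: it sounds a perfect fifth below written, so the part must be a perfect fifth above concert.
G3 → D4
Eb4 → Bb4
F#5 → C#6
Bb4 → F5
Eb4 → Bb4
C#5 → G#5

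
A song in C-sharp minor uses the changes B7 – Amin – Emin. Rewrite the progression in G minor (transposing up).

F7 Ebmin Bbmin

C-sharp minor up to G minor is a diminished fifth; each chord root moves by that interval while the quality stays the same.
B7: root B up a diminished fifth → F, giving F7.
Amin: root A up a diminished fifth → Eb, giving Ebmin.
Emin: root E up a diminished fifth → Bb, giving Bbmin.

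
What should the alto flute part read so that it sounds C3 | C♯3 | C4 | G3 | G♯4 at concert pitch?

F3 F#3 F4 C4 C#5

The alto flute sounds a perfect fourth below written, so the written part must be a perfect fourth above concert — transpose each note up.
C3 -> F3
C#3 -> F#3
C4 -> F4
G3 -> C4
G#4 -> C#5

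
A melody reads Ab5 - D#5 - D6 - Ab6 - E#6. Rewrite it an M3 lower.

Ab5: a third down reaches F, and 4 semitones makes it Fb5.
D#5 down a major third is B4.
D6 down a major third is Bb5.
Ab6: a third down reaches F, and 4 semitones makes it Fb6.
E#6 down a major third is C#6.

Fb5 B4 Bb5 Fb6 C#6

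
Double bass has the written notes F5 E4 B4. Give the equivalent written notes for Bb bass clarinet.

G5 F#4 C#5

First find concert pitch: the double bass sounds a perfect octave below written, so F5 E4 B4 sounds F4 E3 B3.
Then write for Bb bass clarinet: it sounds a major ninth below written, so the part must be a major ninth above concert.
F4 → G5
E3 → F#4
B3 → C#5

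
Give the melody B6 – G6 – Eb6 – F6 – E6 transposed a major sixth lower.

D6 Bb5 Gb5 Ab5 G5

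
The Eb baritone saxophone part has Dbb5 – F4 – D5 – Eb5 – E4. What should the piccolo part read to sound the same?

First find concert pitch: the Eb baritone saxophone sounds a major thirteenth below written, so Dbb5 F4 D5 Eb5 E4 sounds Fbb3 Ab2 F3 Gb3 G2.
Then write for piccolo: it sounds a perfect octave above written, so the part must be a perfect octave below concert.
Fbb3 → Fbb2
Ab2 → Ab1
F3 → F2
Gb3 → Gb2
G2 → G1

Fbb2 Ab1 F2 Gb2 G1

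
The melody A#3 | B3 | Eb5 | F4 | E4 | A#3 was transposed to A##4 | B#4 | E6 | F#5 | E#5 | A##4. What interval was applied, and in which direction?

up an augmented octave

Take the first pair: A#3 → A##4. A to A spans 8 letter names, so the interval is some kind of octave.
A#3 to A##4 is 13 semitones, which makes it an augmented octave; the second version is higher, so the direction is up.
Checking another pair — A#3 → A##4 — gives the same interval.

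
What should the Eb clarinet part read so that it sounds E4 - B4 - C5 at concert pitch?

C#4 G#4 A4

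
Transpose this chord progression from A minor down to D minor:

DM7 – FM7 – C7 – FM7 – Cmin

GM7 BbM7 F7 BbM7 Fmin

A minor down to D minor is a perfect fifth; each chord root moves by that interval while the quality stays the same.
DM7: root D down a perfect fifth → G, giving GM7.
FM7: root F down a perfect fifth → Bb, giving BbM7.
C7: root C down a perfect fifth → F, giving F7.
FM7: root F down a perfect fifth → Bb, giving BbM7.
Cmin: root C down a perfect fifth → F, giving Fmin.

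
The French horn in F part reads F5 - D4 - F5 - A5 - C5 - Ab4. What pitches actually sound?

Bb4 G3 Bb4 D5 F4 Db4

The French horn in F sounds a perfect fifth below written, so transpose each written note down a perfect fifth.
F5 -> Bb4
D4 -> G3
F5 -> Bb4
A5 -> D5
C5 -> F4
Ab4 -> Db4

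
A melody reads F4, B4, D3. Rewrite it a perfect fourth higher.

Bb4 E5 G3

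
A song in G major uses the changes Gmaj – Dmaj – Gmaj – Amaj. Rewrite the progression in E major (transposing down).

Emaj Bmaj Emaj F#maj

G major down to E major is a minor third; each chord root moves by that interval while the quality stays the same.
Gmaj: root G down a minor third → E, giving Emaj.
Dmaj: root D down a minor third → B, giving Bmaj.
Gmaj: root G down a minor third → E, giving Emaj.
Amaj: root A down a minor third → F#, giving F#maj.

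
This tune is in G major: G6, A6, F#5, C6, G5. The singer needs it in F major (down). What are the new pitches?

F6 G6 E5 Bb5 F5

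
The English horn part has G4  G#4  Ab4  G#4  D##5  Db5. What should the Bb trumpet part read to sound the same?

D4 D#4 Eb4 D#4 A##4 Ab4

First find concert pitch: the English horn sounds a perfect fifth below written, so G4 G#4 Ab4 G#4 D##5 Db5 sounds C4 C#4 Db4 C#4 G##4 Gb4.
Then write for Bb trumpet: it sounds a major second below written, so the part must be a major second above concert.
C4 → D4
C#4 → D#4
Db4 → Eb4
C#4 → D#4
G##4 → A##4
Gb4 → Ab4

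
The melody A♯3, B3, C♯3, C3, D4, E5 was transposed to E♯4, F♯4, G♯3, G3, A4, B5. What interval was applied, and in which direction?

Take the first pair: A#3 → E#4. A to E spans 5 letter names, so the interval is some kind of fifth.
A#3 to E#4 is 7 semitones, which makes it a perfect fifth; the second version is higher, so the direction is up.
Checking another pair — E5 → B5 — gives the same interval.

up a perfect fifth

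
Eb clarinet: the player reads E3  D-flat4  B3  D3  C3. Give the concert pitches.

The Eb clarinet sounds a minor third above written, so transpose each written note up a minor third.
E3 gives G3
Db4 gives Fb4
B3 gives D4
D3 gives F3
C3 gives Eb3

G3 Fb4 D4 F3 Eb3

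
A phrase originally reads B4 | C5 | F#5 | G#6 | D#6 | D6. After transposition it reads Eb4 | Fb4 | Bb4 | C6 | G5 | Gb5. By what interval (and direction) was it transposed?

Take the first pair: B4 → Eb4. B to E spans 5 letter names, so the interval is some kind of fifth.
Eb4 to B4 is 8 semitones, which makes it an augmented fifth; the second version is lower, so the direction is down.
Checking another pair — D6 → Gb5 — gives the same interval.

down an augmented fifth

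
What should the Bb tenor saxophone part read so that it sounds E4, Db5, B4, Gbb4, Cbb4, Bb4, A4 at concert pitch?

F#5 Eb6 C#6 Abb5 Dbb5 C6 B5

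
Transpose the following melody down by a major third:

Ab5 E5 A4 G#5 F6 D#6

Fb5 C5 F4 E5 Db6 B5

Ab5 gives Fb5
E5 gives C5
A4 gives F4
G#5 gives E5
F6 gives Db6
D#6 gives B5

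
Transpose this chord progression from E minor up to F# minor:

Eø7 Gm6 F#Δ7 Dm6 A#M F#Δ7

E minor up to F# minor is a major second; each chord root moves by that interval while the quality stays the same.
Eø7: root E up a major second → F#, giving F#ø7.
Gm6: root G up a major second → A, giving Am6.
F#Δ7: root F# up a major second → G#, giving G#Δ7.
Dm6: root D up a major second → E, giving Em6.
A#M: root A# up a major second → B#, giving B#M.
F#Δ7: root F# up a major second → G#, giving G#Δ7.

F#ø7 Am6 G#Δ7 Em6 B#M G#Δ7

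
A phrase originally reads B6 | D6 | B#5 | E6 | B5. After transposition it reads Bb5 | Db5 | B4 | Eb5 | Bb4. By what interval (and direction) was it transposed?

down an augmented octave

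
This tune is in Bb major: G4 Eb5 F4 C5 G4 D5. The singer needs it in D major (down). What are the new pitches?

B3 G4 A3 E4 B3 F#4

From Bb down to D is a minor sixth; apply that to each pitch.
G4 becomes B3
Eb5 becomes G4
F4 becomes A3
C5 becomes E4
G4 becomes B3
D5 becomes F#4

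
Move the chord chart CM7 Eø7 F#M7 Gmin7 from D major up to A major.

D major up to A major is a perfect fifth; each chord root moves by that interval while the quality stays the same.
CM7: root C up a perfect fifth → G, giving GM7.
Eø7: root E up a perfect fifth → B, giving Bø7.
F#M7: root F# up a perfect fifth → C#, giving C#M7.
Gmin7: root G up a perfect fifth → D, giving Dmin7.

GM7 Bø7 C#M7 Dmin7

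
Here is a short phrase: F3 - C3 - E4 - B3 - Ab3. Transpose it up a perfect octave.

F4 C4 E5 B4 Ab4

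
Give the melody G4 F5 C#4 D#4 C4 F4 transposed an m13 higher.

G4 → Eb6
F5 → Db7
C#4 → A5
D#4 → B5
C4 → Ab5
F4 → Db6

Eb6 Db7 A5 B5 Ab5 Db6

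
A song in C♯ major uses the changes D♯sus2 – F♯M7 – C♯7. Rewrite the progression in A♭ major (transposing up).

Bbsus2 DbM7 Ab7

C♯ major up to A♭ major is a diminished sixth; each chord root moves by that interval while the quality stays the same.
D♯sus2: root D♯ up a diminished sixth → Bb, giving Bbsus2.
F♯M7: root F♯ up a diminished sixth → Db, giving DbM7.
C♯7: root C♯ up a diminished sixth → Ab, giving Ab7.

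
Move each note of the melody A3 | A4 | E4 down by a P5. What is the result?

D3 D4 A3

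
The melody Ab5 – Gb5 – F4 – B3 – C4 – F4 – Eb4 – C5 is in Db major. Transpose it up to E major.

B5 A5 G#4 C##4 D#4 G#4 F#4 D#5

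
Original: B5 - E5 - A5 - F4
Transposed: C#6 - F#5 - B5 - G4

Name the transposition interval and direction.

up a major second

Take the first pair: B5 → C#6. B to C spans 2 letter names, so the interval is some kind of second.
B5 to C#6 is 2 semitones, which makes it a major second; the second version is higher, so the direction is up.
Checking another pair — F4 → G4 — gives the same interval.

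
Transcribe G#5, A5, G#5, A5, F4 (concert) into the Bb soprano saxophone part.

Written C4 sounds as Bb3 on the Bb soprano saxophone, so concert pitches are written a major second up.
G#5 becomes A#5
A5 becomes B5
G#5 becomes A#5
A5 becomes B5
F4 becomes G4

A#5 B5 A#5 B5 G4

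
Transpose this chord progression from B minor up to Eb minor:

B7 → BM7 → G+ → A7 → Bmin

B minor up to Eb minor is a diminished fourth; each chord root moves by that interval while the quality stays the same.
B7: root B up a diminished fourth → Eb, giving Eb7.
BM7: root B up a diminished fourth → Eb, giving EbM7.
G+: root G up a diminished fourth → Cb, giving Cb+.
A7: root A up a diminished fourth → Db, giving Db7.
Bmin: root B up a diminished fourth → Eb, giving Ebmin.

Eb7 EbM7 Cb+ Db7 Ebmin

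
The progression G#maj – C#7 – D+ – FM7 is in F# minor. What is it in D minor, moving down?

F# minor down to D minor is a major third; each chord root moves by that interval while the quality stays the same.
G#maj: root G# down a major third → E, giving Emaj.
C#7: root C# down a major third → A, giving A7.
D+: root D down a major third → Bb, giving Bb+.
FM7: root F down a major third → Db, giving DbM7.

Emaj A7 Bb+ DbM7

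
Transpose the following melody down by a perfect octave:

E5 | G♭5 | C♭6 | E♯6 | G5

E5 becomes E4
Gb5 becomes Gb4
Cb6 becomes Cb5
E#6 becomes E#5
G5 becomes G4

E4 Gb4 Cb5 E#5 G4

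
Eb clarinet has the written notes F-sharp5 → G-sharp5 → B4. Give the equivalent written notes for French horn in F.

E6 F#6 A5

First find concert pitch: the Eb clarinet sounds a minor third above written, so F-sharp5 G-sharp5 B4 sounds A5 B5 D5.
Then write for French horn in F: it sounds a perfect fifth below written, so the part must be a perfect fifth above concert.
A5 → E6
B5 → F#6
D5 → A5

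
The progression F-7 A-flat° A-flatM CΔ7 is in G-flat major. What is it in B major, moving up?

G-flat major up to B major is an augmented third; each chord root moves by that interval while the quality stays the same.
F-7: root F up an augmented third → A#, giving A#-7.
A-flat°: root A-flat up an augmented third → C#, giving C#°.
A-flatM: root A-flat up an augmented third → C#, giving C#M.
CΔ7: root C up an augmented third → E#, giving E#Δ7.

A#-7 C#° C#M E#Δ7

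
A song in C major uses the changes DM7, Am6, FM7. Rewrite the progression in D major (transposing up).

EM7 Bm6 GM7

C major up to D major is a major second; each chord root moves by that interval while the quality stays the same.
DM7: root D up a major second → E, giving EM7.
Am6: root A up a major second → B, giving Bm6.
FM7: root F up a major second → G, giving GM7.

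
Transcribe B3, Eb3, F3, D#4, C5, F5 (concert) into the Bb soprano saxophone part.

The Bb soprano saxophone sounds a major second below written, so the written part must be a major second above concert — transpose each note up.
B3 becomes C#4
Eb3 becomes F3
F3 becomes G3
D#4 becomes E#4
C5 becomes D5
F5 becomes G5

C#4 F3 G3 E#4 D5 G5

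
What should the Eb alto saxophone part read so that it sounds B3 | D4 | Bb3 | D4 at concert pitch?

G#4 B4 G4 B4

Written C4 sounds as Eb3 on the Eb alto saxophone, so concert pitches are written a major sixth up.
B3 to G#4
D4 to B4
Bb3 to G4
D4 to B4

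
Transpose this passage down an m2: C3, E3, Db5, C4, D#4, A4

A minor second down from C3 gives B2.
E3 down a minor second is D#3.
Db5: a second down reaches C, and 1 semitone makes it C5.
C4: a second down reaches B, and 1 semitone makes it B3.
A minor second down from D#4 gives C##4.
A4 down a minor second is G#4.

B2 D#3 C5 B3 C##4 G#4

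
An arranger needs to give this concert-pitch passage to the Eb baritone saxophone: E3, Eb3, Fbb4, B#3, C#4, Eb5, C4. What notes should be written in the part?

C#5 C5 Dbb6 G##5 A#5 C7 A5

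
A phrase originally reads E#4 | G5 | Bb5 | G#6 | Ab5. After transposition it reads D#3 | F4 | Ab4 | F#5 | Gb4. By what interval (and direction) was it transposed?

From E#4 to D#3 is 9 letter names — a ninth of some quality.
D#3 to E#4 is 14 semitones, which makes it a major ninth; the second version is lower, so the direction is down.
Checking another pair — Ab5 → Gb4 — gives the same interval.

down a major ninth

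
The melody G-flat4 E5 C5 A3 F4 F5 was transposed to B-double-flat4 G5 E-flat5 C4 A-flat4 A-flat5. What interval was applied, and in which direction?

Take the first pair: Gb4 → Bbb4. G to B spans 3 letter names, so the interval is some kind of third.
Gb4 to Bbb4 is 3 semitones, which makes it a minor third; the second version is higher, so the direction is up.
Checking another pair — F5 → Ab5 — gives the same interval.

up a minor third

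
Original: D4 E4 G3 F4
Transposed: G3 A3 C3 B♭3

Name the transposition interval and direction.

down a perfect fifth

From D4 to G3 is 5 letter names — a fifth of some quality.
G3 to D4 is 7 semitones, which makes it a perfect fifth; the second version is lower, so the direction is down.
Checking another pair — F4 → Bb3 — gives the same interval.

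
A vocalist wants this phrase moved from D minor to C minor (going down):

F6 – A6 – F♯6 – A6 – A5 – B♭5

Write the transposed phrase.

From D down to C is a major second; apply that to each pitch.
F6 -> Eb6
A6 -> G6
F#6 -> E6
A6 -> G6
A5 -> G5
Bb5 -> Ab5

Eb6 G6 E6 G6 G5 Ab5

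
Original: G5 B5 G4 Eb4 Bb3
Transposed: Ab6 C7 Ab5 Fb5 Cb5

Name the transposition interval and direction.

Take the first pair: G5 → Ab6. G to A spans 9 letter names, so the interval is some kind of ninth.
G5 to Ab6 is 13 semitones, which makes it a minor ninth; the second version is higher, so the direction is up.
Checking another pair — Bb3 → Cb5 — gives the same interval.

up a minor ninth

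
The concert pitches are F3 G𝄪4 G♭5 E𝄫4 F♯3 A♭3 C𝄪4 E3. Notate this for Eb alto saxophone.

Written C4 sounds as Eb3 on the Eb alto saxophone, so concert pitches are written a major sixth up.
F3 becomes D4
G##4 becomes E##5
Gb5 becomes Eb6
Ebb4 becomes Cb5
F#3 becomes D#4
Ab3 becomes F4
C##4 becomes A##4
E3 becomes C#4

D4 E##5 Eb6 Cb5 D#4 F4 A##4 C#4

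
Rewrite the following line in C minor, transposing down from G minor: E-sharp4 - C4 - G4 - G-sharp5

A#3 F3 C4 C#5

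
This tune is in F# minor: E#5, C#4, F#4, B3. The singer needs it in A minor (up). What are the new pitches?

G#5 E4 A4 D4

F# minor to A minor up is a minor third, so every note moves up by that interval.
E#5 gives G#5
C#4 gives E4
F#4 gives A4
B3 gives D4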